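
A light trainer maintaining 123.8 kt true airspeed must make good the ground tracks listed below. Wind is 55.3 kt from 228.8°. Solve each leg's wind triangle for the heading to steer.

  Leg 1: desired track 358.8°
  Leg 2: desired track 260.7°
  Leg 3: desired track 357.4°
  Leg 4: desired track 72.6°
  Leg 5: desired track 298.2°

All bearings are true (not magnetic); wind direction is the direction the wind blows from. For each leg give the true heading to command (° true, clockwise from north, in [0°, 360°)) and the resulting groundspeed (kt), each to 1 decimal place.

Leg 1: heading=338.8°, groundspeed=151.9 kt
Leg 2: heading=247.0°, groundspeed=73.4 kt
Leg 3: heading=337.0°, groundspeed=150.5 kt
Leg 4: heading=83.0°, groundspeed=172.4 kt
Leg 5: heading=273.5°, groundspeed=93.0 kt

Leg 1: desired track 358.8°; wind correction -20.0° → command heading 338.8°, groundspeed 151.9 kt
Leg 2: desired track 260.7°; wind correction -13.7° → command heading 247.0°, groundspeed 73.4 kt
Leg 3: desired track 357.4°; wind correction -20.4° → command heading 337.0°, groundspeed 150.5 kt
Leg 4: desired track 72.6°; wind correction +10.4° → command heading 83.0°, groundspeed 172.4 kt
Leg 5: desired track 298.2°; wind correction -24.7° → command heading 273.5°, groundspeed 93.0 kt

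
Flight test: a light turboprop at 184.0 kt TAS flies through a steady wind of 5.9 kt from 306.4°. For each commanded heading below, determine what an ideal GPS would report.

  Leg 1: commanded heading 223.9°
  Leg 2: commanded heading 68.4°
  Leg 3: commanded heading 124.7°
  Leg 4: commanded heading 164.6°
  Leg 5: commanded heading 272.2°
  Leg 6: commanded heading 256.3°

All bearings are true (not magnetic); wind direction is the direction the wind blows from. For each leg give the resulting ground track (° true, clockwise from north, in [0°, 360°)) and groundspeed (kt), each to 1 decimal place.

Leg 1: heading 223.9°; drift -1.8° → track 222.1°, groundspeed 183.3 kt
Leg 2: heading 68.4°; drift +1.5° → track 69.9°, groundspeed 187.2 kt
Leg 3: heading 124.7°; drift +0.1° → track 124.8°, groundspeed 189.9 kt
Leg 4: heading 164.6°; drift -1.1° → track 163.5°, groundspeed 188.7 kt
Leg 5: heading 272.2°; drift -1.1° → track 271.1°, groundspeed 179.2 kt
Leg 6: heading 256.3°; drift -1.4° → track 254.9°, groundspeed 180.3 kt

Leg 1: track=222.1°, groundspeed=183.3 kt
Leg 2: track=69.9°, groundspeed=187.2 kt
Leg 3: track=124.8°, groundspeed=189.9 kt
Leg 4: track=163.5°, groundspeed=188.7 kt
Leg 5: track=271.1°, groundspeed=179.2 kt
Leg 6: track=254.9°, groundspeed=180.3 kt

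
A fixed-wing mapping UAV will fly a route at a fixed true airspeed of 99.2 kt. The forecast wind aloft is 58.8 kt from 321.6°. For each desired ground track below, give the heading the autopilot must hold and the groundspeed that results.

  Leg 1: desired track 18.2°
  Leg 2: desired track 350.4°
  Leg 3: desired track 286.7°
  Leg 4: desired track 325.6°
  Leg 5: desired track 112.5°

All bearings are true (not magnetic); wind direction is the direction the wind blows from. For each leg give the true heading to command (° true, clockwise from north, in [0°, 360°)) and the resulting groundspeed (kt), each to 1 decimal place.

Leg 1: heading=348.5°, groundspeed=53.8 kt
Leg 2: heading=333.8°, groundspeed=43.5 kt
Leg 3: heading=306.5°, groundspeed=45.1 kt
Leg 4: heading=323.2°, groundspeed=40.5 kt
Leg 5: heading=95.7°, groundspeed=146.4 kt

Leg 1: desired track 18.2°; wind correction -29.7° → command heading 348.5°, groundspeed 53.8 kt
Leg 2: desired track 350.4°; wind correction -16.6° → command heading 333.8°, groundspeed 43.5 kt
Leg 3: desired track 286.7°; wind correction +19.8° → command heading 306.5°, groundspeed 45.1 kt
Leg 4: desired track 325.6°; wind correction -2.4° → command heading 323.2°, groundspeed 40.5 kt
Leg 5: desired track 112.5°; wind correction -16.8° → command heading 95.7°, groundspeed 146.4 kt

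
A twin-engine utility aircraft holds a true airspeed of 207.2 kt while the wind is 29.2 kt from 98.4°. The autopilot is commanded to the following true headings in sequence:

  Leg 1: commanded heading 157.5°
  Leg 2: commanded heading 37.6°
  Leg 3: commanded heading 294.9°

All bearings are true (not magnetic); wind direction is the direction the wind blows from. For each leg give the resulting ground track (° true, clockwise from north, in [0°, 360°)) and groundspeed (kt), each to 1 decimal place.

Leg 1: heading 157.5°; drift +7.4° → track 164.9°, groundspeed 193.8 kt
Leg 2: heading 37.6°; drift -7.5° → track 30.1°, groundspeed 194.6 kt
Leg 3: heading 294.9°; drift -2.0° → track 292.9°, groundspeed 235.3 kt

Leg 1: track=164.9°, groundspeed=193.8 kt
Leg 2: track=30.1°, groundspeed=194.6 kt
Leg 3: track=292.9°, groundspeed=235.3 kt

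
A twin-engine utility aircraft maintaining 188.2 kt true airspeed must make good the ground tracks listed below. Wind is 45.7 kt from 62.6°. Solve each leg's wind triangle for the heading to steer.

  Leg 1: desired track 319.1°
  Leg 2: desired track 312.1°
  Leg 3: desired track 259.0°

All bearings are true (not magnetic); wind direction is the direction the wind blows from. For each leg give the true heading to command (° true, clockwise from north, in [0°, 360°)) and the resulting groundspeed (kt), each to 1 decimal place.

Leg 1: desired track 319.1°; wind correction +13.7° → command heading 332.8°, groundspeed 193.5 kt
Leg 2: desired track 312.1°; wind correction +13.1° → command heading 325.2°, groundspeed 199.3 kt
Leg 3: desired track 259.0°; wind correction +3.9° → command heading 262.9°, groundspeed 231.6 kt

Leg 1: heading=332.8°, groundspeed=193.5 kt
Leg 2: heading=325.2°, groundspeed=199.3 kt
Leg 3: heading=262.9°, groundspeed=231.6 kt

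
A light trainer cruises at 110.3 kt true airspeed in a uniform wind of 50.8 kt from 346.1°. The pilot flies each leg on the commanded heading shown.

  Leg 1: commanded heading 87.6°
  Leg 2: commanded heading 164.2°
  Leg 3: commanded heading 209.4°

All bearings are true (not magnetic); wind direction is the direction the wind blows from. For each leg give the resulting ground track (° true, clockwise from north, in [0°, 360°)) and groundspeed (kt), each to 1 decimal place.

Leg 1: heading 87.6°; drift +22.5° → track 110.1°, groundspeed 130.3 kt
Leg 2: heading 164.2°; drift +0.6° → track 164.8°, groundspeed 161.1 kt
Leg 3: heading 209.4°; drift -13.3° → track 196.1°, groundspeed 151.3 kt

Leg 1: track=110.1°, groundspeed=130.3 kt
Leg 2: track=164.8°, groundspeed=161.1 kt
Leg 3: track=196.1°, groundspeed=151.3 kt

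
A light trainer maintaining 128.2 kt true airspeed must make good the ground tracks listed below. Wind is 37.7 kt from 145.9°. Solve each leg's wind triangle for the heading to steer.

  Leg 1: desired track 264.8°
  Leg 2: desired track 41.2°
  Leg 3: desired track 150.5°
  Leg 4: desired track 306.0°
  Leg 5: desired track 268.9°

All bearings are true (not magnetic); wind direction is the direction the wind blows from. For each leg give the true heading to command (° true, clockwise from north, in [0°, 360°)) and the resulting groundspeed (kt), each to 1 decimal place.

Leg 1: heading=249.9°, groundspeed=142.1 kt
Leg 2: heading=57.7°, groundspeed=132.5 kt
Leg 3: heading=149.1°, groundspeed=90.6 kt
Leg 4: heading=300.3°, groundspeed=163.0 kt
Leg 5: heading=254.6°, groundspeed=144.8 kt

Leg 1: desired track 264.8°; wind correction -14.9° → command heading 249.9°, groundspeed 142.1 kt
Leg 2: desired track 41.2°; wind correction +16.5° → command heading 57.7°, groundspeed 132.5 kt
Leg 3: desired track 150.5°; wind correction -1.4° → command heading 149.1°, groundspeed 90.6 kt
Leg 4: desired track 306.0°; wind correction -5.7° → command heading 300.3°, groundspeed 163.0 kt
Leg 5: desired track 268.9°; wind correction -14.3° → command heading 254.6°, groundspeed 144.8 kt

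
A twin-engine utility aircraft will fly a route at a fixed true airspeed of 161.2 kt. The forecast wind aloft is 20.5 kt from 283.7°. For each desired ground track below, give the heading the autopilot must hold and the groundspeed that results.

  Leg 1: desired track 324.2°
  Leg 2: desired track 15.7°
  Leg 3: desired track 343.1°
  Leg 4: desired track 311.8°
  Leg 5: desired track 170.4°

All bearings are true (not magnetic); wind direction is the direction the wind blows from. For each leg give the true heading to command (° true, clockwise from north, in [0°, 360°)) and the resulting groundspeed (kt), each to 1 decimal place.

Leg 1: desired track 324.2°; wind correction -4.7° → command heading 319.5°, groundspeed 145.1 kt
Leg 2: desired track 15.7°; wind correction -7.3° → command heading 8.4°, groundspeed 160.6 kt
Leg 3: desired track 343.1°; wind correction -6.3° → command heading 336.8°, groundspeed 149.8 kt
Leg 4: desired track 311.8°; wind correction -3.4° → command heading 308.4°, groundspeed 142.8 kt
Leg 5: desired track 170.4°; wind correction +6.7° → command heading 177.1°, groundspeed 168.2 kt

Leg 1: heading=319.5°, groundspeed=145.1 kt
Leg 2: heading=8.4°, groundspeed=160.6 kt
Leg 3: heading=336.8°, groundspeed=149.8 kt
Leg 4: heading=308.4°, groundspeed=142.8 kt
Leg 5: heading=177.1°, groundspeed=168.2 kt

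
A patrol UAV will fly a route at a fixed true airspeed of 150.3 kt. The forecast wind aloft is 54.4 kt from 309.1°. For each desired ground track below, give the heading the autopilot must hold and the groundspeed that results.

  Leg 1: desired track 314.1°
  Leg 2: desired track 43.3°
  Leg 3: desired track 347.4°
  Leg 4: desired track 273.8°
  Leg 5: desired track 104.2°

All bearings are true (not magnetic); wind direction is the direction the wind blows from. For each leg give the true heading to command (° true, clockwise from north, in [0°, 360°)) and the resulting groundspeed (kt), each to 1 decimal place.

Leg 1: heading=312.3°, groundspeed=96.0 kt
Leg 2: heading=22.1°, groundspeed=144.2 kt
Leg 3: heading=334.4°, groundspeed=103.8 kt
Leg 4: heading=285.9°, groundspeed=102.6 kt
Leg 5: heading=95.4°, groundspeed=197.9 kt

Leg 1: desired track 314.1°; wind correction -1.8° → command heading 312.3°, groundspeed 96.0 kt
Leg 2: desired track 43.3°; wind correction -21.2° → command heading 22.1°, groundspeed 144.2 kt
Leg 3: desired track 347.4°; wind correction -13.0° → command heading 334.4°, groundspeed 103.8 kt
Leg 4: desired track 273.8°; wind correction +12.1° → command heading 285.9°, groundspeed 102.6 kt
Leg 5: desired track 104.2°; wind correction -8.8° → command heading 95.4°, groundspeed 197.9 kt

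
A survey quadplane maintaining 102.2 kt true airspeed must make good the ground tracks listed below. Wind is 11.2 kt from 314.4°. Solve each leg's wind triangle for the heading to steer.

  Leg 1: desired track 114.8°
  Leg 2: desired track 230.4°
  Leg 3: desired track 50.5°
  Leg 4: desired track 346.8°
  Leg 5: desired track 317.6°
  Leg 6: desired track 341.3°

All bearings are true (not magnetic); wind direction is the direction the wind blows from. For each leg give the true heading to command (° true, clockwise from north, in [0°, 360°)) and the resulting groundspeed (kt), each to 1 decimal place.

Leg 1: heading=112.7°, groundspeed=112.7 kt
Leg 2: heading=236.7°, groundspeed=100.4 kt
Leg 3: heading=44.2°, groundspeed=102.8 kt
Leg 4: heading=343.4°, groundspeed=92.6 kt
Leg 5: heading=317.2°, groundspeed=91.0 kt
Leg 6: heading=338.5°, groundspeed=92.1 kt

Leg 1: desired track 114.8°; wind correction -2.1° → command heading 112.7°, groundspeed 112.7 kt
Leg 2: desired track 230.4°; wind correction +6.3° → command heading 236.7°, groundspeed 100.4 kt
Leg 3: desired track 50.5°; wind correction -6.3° → command heading 44.2°, groundspeed 102.8 kt
Leg 4: desired track 346.8°; wind correction -3.4° → command heading 343.4°, groundspeed 92.6 kt
Leg 5: desired track 317.6°; wind correction -0.4° → command heading 317.2°, groundspeed 91.0 kt
Leg 6: desired track 341.3°; wind correction -2.8° → command heading 338.5°, groundspeed 92.1 kt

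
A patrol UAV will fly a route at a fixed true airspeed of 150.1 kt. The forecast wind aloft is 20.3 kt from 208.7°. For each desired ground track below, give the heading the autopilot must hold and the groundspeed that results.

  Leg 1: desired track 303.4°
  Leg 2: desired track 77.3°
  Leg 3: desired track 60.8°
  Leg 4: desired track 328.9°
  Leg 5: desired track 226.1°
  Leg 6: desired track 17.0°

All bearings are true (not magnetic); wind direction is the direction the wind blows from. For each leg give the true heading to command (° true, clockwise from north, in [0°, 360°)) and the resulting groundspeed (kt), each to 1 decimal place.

Leg 1: heading=295.7°, groundspeed=150.4 kt
Leg 2: heading=83.1°, groundspeed=162.8 kt
Leg 3: heading=64.9°, groundspeed=166.9 kt
Leg 4: heading=322.2°, groundspeed=159.3 kt
Leg 5: heading=223.8°, groundspeed=130.6 kt
Leg 6: heading=15.4°, groundspeed=169.9 kt

Leg 1: desired track 303.4°; wind correction -7.7° → command heading 295.7°, groundspeed 150.4 kt
Leg 2: desired track 77.3°; wind correction +5.8° → command heading 83.1°, groundspeed 162.8 kt
Leg 3: desired track 60.8°; wind correction +4.1° → command heading 64.9°, groundspeed 166.9 kt
Leg 4: desired track 328.9°; wind correction -6.7° → command heading 322.2°, groundspeed 159.3 kt
Leg 5: desired track 226.1°; wind correction -2.3° → command heading 223.8°, groundspeed 130.6 kt
Leg 6: desired track 17.0°; wind correction -1.6° → command heading 15.4°, groundspeed 169.9 kt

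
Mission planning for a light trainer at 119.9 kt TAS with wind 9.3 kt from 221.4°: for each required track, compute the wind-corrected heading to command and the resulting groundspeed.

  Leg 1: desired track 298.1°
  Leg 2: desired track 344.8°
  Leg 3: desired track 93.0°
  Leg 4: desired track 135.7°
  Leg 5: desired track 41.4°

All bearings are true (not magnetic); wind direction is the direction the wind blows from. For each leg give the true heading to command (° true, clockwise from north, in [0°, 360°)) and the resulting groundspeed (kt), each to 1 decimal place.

Leg 1: desired track 298.1°; wind correction -4.3° → command heading 293.8°, groundspeed 117.4 kt
Leg 2: desired track 344.8°; wind correction -3.7° → command heading 341.1°, groundspeed 124.8 kt
Leg 3: desired track 93.0°; wind correction +3.5° → command heading 96.5°, groundspeed 125.5 kt
Leg 4: desired track 135.7°; wind correction +4.4° → command heading 140.1°, groundspeed 118.8 kt
Leg 5: desired track 41.4°; wind correction +0.0° → command heading 41.4°, groundspeed 129.2 kt

Leg 1: heading=293.8°, groundspeed=117.4 kt
Leg 2: heading=341.1°, groundspeed=124.8 kt
Leg 3: heading=96.5°, groundspeed=125.5 kt
Leg 4: heading=140.1°, groundspeed=118.8 kt
Leg 5: heading=41.4°, groundspeed=129.2 kt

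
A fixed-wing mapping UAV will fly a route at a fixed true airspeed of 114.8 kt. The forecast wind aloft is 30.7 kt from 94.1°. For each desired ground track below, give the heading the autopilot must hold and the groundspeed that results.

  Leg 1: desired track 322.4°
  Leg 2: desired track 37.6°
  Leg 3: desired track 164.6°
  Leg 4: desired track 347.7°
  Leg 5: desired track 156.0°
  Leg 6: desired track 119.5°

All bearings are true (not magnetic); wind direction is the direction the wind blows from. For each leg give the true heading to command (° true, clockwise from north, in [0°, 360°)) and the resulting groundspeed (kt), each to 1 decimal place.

Leg 1: heading=333.9°, groundspeed=132.9 kt
Leg 2: heading=50.5°, groundspeed=95.0 kt
Leg 3: heading=150.0°, groundspeed=100.8 kt
Leg 4: heading=2.6°, groundspeed=119.6 kt
Leg 5: heading=142.4°, groundspeed=97.1 kt
Leg 6: heading=112.9°, groundspeed=86.3 kt

Leg 1: desired track 322.4°; wind correction +11.5° → command heading 333.9°, groundspeed 132.9 kt
Leg 2: desired track 37.6°; wind correction +12.9° → command heading 50.5°, groundspeed 95.0 kt
Leg 3: desired track 164.6°; wind correction -14.6° → command heading 150.0°, groundspeed 100.8 kt
Leg 4: desired track 347.7°; wind correction +14.9° → command heading 2.6°, groundspeed 119.6 kt
Leg 5: desired track 156.0°; wind correction -13.6° → command heading 142.4°, groundspeed 97.1 kt
Leg 6: desired track 119.5°; wind correction -6.6° → command heading 112.9°, groundspeed 86.3 kt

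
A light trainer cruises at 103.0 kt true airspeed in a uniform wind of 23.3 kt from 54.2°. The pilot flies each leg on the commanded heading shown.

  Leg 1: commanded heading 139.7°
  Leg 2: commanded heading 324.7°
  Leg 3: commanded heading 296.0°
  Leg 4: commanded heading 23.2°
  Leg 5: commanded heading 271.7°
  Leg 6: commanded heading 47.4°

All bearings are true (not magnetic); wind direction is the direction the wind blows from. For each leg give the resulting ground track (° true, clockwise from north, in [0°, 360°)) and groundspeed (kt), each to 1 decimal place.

Leg 1: track=152.6°, groundspeed=103.8 kt
Leg 2: track=311.9°, groundspeed=105.4 kt
Leg 3: track=285.8°, groundspeed=115.8 kt
Leg 4: track=15.0°, groundspeed=83.9 kt
Leg 5: track=265.0°, groundspeed=122.3 kt
Leg 6: track=45.4°, groundspeed=79.9 kt

Leg 1: heading 139.7°; drift +12.9° → track 152.6°, groundspeed 103.8 kt
Leg 2: heading 324.7°; drift -12.8° → track 311.9°, groundspeed 105.4 kt
Leg 3: heading 296.0°; drift -10.2° → track 285.8°, groundspeed 115.8 kt
Leg 4: heading 23.2°; drift -8.2° → track 15.0°, groundspeed 83.9 kt
Leg 5: heading 271.7°; drift -6.7° → track 265.0°, groundspeed 122.3 kt
Leg 6: heading 47.4°; drift -2.0° → track 45.4°, groundspeed 79.9 kt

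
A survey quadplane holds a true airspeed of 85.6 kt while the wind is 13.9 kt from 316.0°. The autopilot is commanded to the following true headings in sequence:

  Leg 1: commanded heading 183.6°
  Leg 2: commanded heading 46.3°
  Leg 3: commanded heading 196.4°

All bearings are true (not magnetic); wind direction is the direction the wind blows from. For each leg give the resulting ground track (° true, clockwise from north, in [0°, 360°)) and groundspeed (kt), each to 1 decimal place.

Leg 1: track=177.4°, groundspeed=95.5 kt
Leg 2: track=55.5°, groundspeed=86.8 kt
Leg 3: track=189.0°, groundspeed=93.3 kt

Leg 1: heading 183.6°; drift -6.2° → track 177.4°, groundspeed 95.5 kt
Leg 2: heading 46.3°; drift +9.2° → track 55.5°, groundspeed 86.8 kt
Leg 3: heading 196.4°; drift -7.4° → track 189.0°, groundspeed 93.3 kt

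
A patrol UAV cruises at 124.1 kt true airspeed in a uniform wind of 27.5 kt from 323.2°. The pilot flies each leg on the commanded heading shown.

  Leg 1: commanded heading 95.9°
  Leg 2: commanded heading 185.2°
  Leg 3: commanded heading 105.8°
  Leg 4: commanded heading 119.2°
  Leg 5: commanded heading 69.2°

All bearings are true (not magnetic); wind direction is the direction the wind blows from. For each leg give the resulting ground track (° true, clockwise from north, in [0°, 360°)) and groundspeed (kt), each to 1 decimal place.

Leg 1: track=104.0°, groundspeed=144.2 kt
Leg 2: track=177.9°, groundspeed=145.7 kt
Leg 3: track=112.3°, groundspeed=146.9 kt
Leg 4: track=123.5°, groundspeed=149.6 kt
Leg 5: track=80.6°, groundspeed=134.3 kt

Leg 1: heading 95.9°; drift +8.1° → track 104.0°, groundspeed 144.2 kt
Leg 2: heading 185.2°; drift -7.3° → track 177.9°, groundspeed 145.7 kt
Leg 3: heading 105.8°; drift +6.5° → track 112.3°, groundspeed 146.9 kt
Leg 4: heading 119.2°; drift +4.3° → track 123.5°, groundspeed 149.6 kt
Leg 5: heading 69.2°; drift +11.4° → track 80.6°, groundspeed 134.3 kt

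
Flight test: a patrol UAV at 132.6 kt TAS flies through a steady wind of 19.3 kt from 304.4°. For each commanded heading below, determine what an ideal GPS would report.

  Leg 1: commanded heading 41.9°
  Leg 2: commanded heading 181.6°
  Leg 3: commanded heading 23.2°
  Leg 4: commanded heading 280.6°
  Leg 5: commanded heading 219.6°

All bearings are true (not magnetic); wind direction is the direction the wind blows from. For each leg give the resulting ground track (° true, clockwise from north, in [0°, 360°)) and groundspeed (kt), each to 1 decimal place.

Leg 1: heading 41.9°; drift +8.1° → track 50.0°, groundspeed 136.5 kt
Leg 2: heading 181.6°; drift -6.5° → track 175.1°, groundspeed 144.0 kt
Leg 3: heading 23.2°; drift +8.4° → track 31.6°, groundspeed 130.2 kt
Leg 4: heading 280.6°; drift -3.9° → track 276.7°, groundspeed 115.2 kt
Leg 5: heading 219.6°; drift -8.4° → track 211.2°, groundspeed 132.3 kt

Leg 1: track=50.0°, groundspeed=136.5 kt
Leg 2: track=175.1°, groundspeed=144.0 kt
Leg 3: track=31.6°, groundspeed=130.2 kt
Leg 4: track=276.7°, groundspeed=115.2 kt
Leg 5: track=211.2°, groundspeed=132.3 kt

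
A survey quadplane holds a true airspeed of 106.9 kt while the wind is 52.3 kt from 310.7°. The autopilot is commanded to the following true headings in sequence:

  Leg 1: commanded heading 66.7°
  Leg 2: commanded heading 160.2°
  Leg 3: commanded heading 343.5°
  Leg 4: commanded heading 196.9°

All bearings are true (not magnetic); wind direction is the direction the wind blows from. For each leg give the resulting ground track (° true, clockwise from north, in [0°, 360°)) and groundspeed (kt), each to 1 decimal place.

Leg 1: track=86.6°, groundspeed=138.1 kt
Leg 2: track=150.6°, groundspeed=154.6 kt
Leg 3: track=7.7°, groundspeed=69.0 kt
Leg 4: track=176.4°, groundspeed=136.7 kt

Leg 1: heading 66.7°; drift +19.9° → track 86.6°, groundspeed 138.1 kt
Leg 2: heading 160.2°; drift -9.6° → track 150.6°, groundspeed 154.6 kt
Leg 3: heading 343.5°; drift +24.2° → track 7.7°, groundspeed 69.0 kt
Leg 4: heading 196.9°; drift -20.5° → track 176.4°, groundspeed 136.7 kt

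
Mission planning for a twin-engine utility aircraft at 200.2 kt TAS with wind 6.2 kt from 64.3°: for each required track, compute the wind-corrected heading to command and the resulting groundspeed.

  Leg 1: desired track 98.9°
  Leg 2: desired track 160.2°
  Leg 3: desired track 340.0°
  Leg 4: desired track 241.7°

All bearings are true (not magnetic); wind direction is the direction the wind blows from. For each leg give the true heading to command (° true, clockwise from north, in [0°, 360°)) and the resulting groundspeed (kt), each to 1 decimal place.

Leg 1: desired track 98.9°; wind correction -1.0° → command heading 97.9°, groundspeed 195.1 kt
Leg 2: desired track 160.2°; wind correction -1.8° → command heading 158.4°, groundspeed 200.7 kt
Leg 3: desired track 340.0°; wind correction +1.8° → command heading 341.8°, groundspeed 199.5 kt
Leg 4: desired track 241.7°; wind correction -0.1° → command heading 241.6°, groundspeed 206.4 kt

Leg 1: heading=97.9°, groundspeed=195.1 kt
Leg 2: heading=158.4°, groundspeed=200.7 kt
Leg 3: heading=341.8°, groundspeed=199.5 kt
Leg 4: heading=241.6°, groundspeed=206.4 kt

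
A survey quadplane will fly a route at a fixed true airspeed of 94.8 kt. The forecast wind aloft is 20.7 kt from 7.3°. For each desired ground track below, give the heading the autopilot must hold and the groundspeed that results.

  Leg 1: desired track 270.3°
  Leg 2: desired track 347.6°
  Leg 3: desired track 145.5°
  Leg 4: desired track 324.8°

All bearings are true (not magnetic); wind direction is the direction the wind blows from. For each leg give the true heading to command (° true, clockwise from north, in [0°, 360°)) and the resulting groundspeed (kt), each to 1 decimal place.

Leg 1: heading=282.8°, groundspeed=95.1 kt
Leg 2: heading=351.8°, groundspeed=75.1 kt
Leg 3: heading=137.1°, groundspeed=109.2 kt
Leg 4: heading=333.3°, groundspeed=78.5 kt

Leg 1: desired track 270.3°; wind correction +12.5° → command heading 282.8°, groundspeed 95.1 kt
Leg 2: desired track 347.6°; wind correction +4.2° → command heading 351.8°, groundspeed 75.1 kt
Leg 3: desired track 145.5°; wind correction -8.4° → command heading 137.1°, groundspeed 109.2 kt
Leg 4: desired track 324.8°; wind correction +8.5° → command heading 333.3°, groundspeed 78.5 kt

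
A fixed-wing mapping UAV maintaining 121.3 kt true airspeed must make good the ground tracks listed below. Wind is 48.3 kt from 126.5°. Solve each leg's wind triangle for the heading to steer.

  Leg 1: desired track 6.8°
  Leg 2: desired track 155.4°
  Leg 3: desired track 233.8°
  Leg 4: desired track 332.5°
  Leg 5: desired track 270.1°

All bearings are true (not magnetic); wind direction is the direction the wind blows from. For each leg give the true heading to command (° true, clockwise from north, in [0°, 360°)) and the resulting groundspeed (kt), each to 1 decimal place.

Leg 1: desired track 6.8°; wind correction +20.2° → command heading 27.0°, groundspeed 137.7 kt
Leg 2: desired track 155.4°; wind correction -11.1° → command heading 144.3°, groundspeed 76.7 kt
Leg 3: desired track 233.8°; wind correction -22.3° → command heading 211.5°, groundspeed 126.6 kt
Leg 4: desired track 332.5°; wind correction +10.1° → command heading 342.6°, groundspeed 162.8 kt
Leg 5: desired track 270.1°; wind correction -13.7° → command heading 256.4°, groundspeed 156.7 kt

Leg 1: heading=27.0°, groundspeed=137.7 kt
Leg 2: heading=144.3°, groundspeed=76.7 kt
Leg 3: heading=211.5°, groundspeed=126.6 kt
Leg 4: heading=342.6°, groundspeed=162.8 kt
Leg 5: heading=256.4°, groundspeed=156.7 kt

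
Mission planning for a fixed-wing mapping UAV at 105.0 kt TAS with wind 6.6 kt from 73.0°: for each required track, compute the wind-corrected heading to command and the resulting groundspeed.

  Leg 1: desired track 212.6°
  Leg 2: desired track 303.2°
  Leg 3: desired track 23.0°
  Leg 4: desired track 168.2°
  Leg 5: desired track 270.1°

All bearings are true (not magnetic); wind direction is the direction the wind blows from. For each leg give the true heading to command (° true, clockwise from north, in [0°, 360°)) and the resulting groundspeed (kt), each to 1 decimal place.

Leg 1: desired track 212.6°; wind correction -2.3° → command heading 210.3°, groundspeed 109.9 kt
Leg 2: desired track 303.2°; wind correction +2.8° → command heading 306.0°, groundspeed 109.1 kt
Leg 3: desired track 23.0°; wind correction +2.8° → command heading 25.8°, groundspeed 100.6 kt
Leg 4: desired track 168.2°; wind correction -3.6° → command heading 164.6°, groundspeed 105.4 kt
Leg 5: desired track 270.1°; wind correction +1.1° → command heading 271.2°, groundspeed 111.3 kt

Leg 1: heading=210.3°, groundspeed=109.9 kt
Leg 2: heading=306.0°, groundspeed=109.1 kt
Leg 3: heading=25.8°, groundspeed=100.6 kt
Leg 4: heading=164.6°, groundspeed=105.4 kt
Leg 5: heading=271.2°, groundspeed=111.3 kt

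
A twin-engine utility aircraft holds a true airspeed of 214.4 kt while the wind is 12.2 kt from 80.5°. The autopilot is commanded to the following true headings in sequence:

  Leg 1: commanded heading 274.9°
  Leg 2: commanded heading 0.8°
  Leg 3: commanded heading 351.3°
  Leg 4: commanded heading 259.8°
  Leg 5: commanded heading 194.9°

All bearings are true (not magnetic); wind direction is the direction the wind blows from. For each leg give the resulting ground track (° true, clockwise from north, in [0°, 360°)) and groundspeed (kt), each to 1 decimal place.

Leg 1: track=274.1°, groundspeed=226.2 kt
Leg 2: track=357.6°, groundspeed=212.6 kt
Leg 3: track=348.0°, groundspeed=214.6 kt
Leg 4: track=259.8°, groundspeed=226.6 kt
Leg 5: track=197.8°, groundspeed=219.7 kt

Leg 1: heading 274.9°; drift -0.8° → track 274.1°, groundspeed 226.2 kt
Leg 2: heading 0.8°; drift -3.2° → track 357.6°, groundspeed 212.6 kt
Leg 3: heading 351.3°; drift -3.3° → track 348.0°, groundspeed 214.6 kt
Leg 4: heading 259.8°; drift +0.0° → track 259.8°, groundspeed 226.6 kt
Leg 5: heading 194.9°; drift +2.9° → track 197.8°, groundspeed 219.7 kt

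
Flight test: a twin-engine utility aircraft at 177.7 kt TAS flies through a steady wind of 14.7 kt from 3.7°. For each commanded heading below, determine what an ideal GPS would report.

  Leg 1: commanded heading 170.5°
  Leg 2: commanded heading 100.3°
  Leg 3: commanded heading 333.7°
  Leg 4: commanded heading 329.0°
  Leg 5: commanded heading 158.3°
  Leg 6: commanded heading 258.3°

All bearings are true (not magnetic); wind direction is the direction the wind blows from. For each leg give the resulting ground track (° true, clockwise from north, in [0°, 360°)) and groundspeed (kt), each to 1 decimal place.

Leg 1: heading 170.5°; drift +1.0° → track 171.5°, groundspeed 192.0 kt
Leg 2: heading 100.3°; drift +4.7° → track 105.0°, groundspeed 180.0 kt
Leg 3: heading 333.7°; drift -2.6° → track 331.1°, groundspeed 165.1 kt
Leg 4: heading 329.0°; drift -2.9° → track 326.1°, groundspeed 165.8 kt
Leg 5: heading 158.3°; drift +1.9° → track 160.2°, groundspeed 191.1 kt
Leg 6: heading 258.3°; drift -4.5° → track 253.8°, groundspeed 182.2 kt

Leg 1: track=171.5°, groundspeed=192.0 kt
Leg 2: track=105.0°, groundspeed=180.0 kt
Leg 3: track=331.1°, groundspeed=165.1 kt
Leg 4: track=326.1°, groundspeed=165.8 kt
Leg 5: track=160.2°, groundspeed=191.1 kt
Leg 6: track=253.8°, groundspeed=182.2 kt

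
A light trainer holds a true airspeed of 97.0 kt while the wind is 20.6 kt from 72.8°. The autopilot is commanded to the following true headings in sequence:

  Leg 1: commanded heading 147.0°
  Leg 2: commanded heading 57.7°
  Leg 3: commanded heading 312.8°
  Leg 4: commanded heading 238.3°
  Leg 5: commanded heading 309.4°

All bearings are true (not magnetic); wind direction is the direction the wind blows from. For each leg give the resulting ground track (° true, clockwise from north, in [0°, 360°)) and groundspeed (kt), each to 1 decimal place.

Leg 1: track=159.2°, groundspeed=93.5 kt
Leg 2: track=53.7°, groundspeed=77.3 kt
Leg 3: track=303.4°, groundspeed=108.8 kt
Leg 4: track=240.8°, groundspeed=117.1 kt
Leg 5: track=300.4°, groundspeed=109.7 kt

Leg 1: heading 147.0°; drift +12.2° → track 159.2°, groundspeed 93.5 kt
Leg 2: heading 57.7°; drift -4.0° → track 53.7°, groundspeed 77.3 kt
Leg 3: heading 312.8°; drift -9.4° → track 303.4°, groundspeed 108.8 kt
Leg 4: heading 238.3°; drift +2.5° → track 240.8°, groundspeed 117.1 kt
Leg 5: heading 309.4°; drift -9.0° → track 300.4°, groundspeed 109.7 kt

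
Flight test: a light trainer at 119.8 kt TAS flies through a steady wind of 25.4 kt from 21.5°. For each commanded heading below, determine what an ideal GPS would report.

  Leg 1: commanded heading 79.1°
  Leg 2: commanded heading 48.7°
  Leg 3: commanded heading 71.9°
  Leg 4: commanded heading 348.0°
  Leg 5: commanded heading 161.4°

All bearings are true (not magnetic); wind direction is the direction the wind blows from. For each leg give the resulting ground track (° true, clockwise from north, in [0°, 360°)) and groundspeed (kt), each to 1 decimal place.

Leg 1: track=90.5°, groundspeed=108.3 kt
Leg 2: track=55.5°, groundspeed=97.9 kt
Leg 3: track=82.6°, groundspeed=105.4 kt
Leg 4: track=339.9°, groundspeed=99.6 kt
Leg 5: track=168.1°, groundspeed=140.2 kt

Leg 1: heading 79.1°; drift +11.4° → track 90.5°, groundspeed 108.3 kt
Leg 2: heading 48.7°; drift +6.8° → track 55.5°, groundspeed 97.9 kt
Leg 3: heading 71.9°; drift +10.7° → track 82.6°, groundspeed 105.4 kt
Leg 4: heading 348.0°; drift -8.1° → track 339.9°, groundspeed 99.6 kt
Leg 5: heading 161.4°; drift +6.7° → track 168.1°, groundspeed 140.2 kt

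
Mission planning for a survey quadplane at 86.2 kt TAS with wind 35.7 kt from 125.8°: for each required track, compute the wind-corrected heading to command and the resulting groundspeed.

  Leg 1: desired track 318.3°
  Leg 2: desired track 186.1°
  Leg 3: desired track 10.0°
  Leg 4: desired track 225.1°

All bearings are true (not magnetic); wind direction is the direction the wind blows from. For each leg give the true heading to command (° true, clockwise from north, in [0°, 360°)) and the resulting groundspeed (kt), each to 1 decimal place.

Leg 1: heading=323.4°, groundspeed=120.7 kt
Leg 2: heading=165.0°, groundspeed=62.7 kt
Leg 3: heading=31.9°, groundspeed=95.5 kt
Leg 4: heading=201.0°, groundspeed=84.4 kt

Leg 1: desired track 318.3°; wind correction +5.1° → command heading 323.4°, groundspeed 120.7 kt
Leg 2: desired track 186.1°; wind correction -21.1° → command heading 165.0°, groundspeed 62.7 kt
Leg 3: desired track 10.0°; wind correction +21.9° → command heading 31.9°, groundspeed 95.5 kt
Leg 4: desired track 225.1°; wind correction -24.1° → command heading 201.0°, groundspeed 84.4 kt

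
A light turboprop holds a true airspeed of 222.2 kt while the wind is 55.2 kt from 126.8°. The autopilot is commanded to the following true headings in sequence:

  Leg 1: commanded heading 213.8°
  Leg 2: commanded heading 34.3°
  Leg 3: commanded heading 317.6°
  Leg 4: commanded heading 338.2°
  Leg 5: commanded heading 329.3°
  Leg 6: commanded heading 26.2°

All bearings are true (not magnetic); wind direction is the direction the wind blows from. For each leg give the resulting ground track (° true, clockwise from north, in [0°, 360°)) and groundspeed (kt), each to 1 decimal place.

Leg 1: heading 213.8°; drift +14.1° → track 227.9°, groundspeed 226.1 kt
Leg 2: heading 34.3°; drift -13.8° → track 20.5°, groundspeed 231.3 kt
Leg 3: heading 317.6°; drift -2.1° → track 315.5°, groundspeed 276.6 kt
Leg 4: heading 338.2°; drift -6.1° → track 332.1°, groundspeed 270.8 kt
Leg 5: heading 329.3°; drift -4.4° → track 324.9°, groundspeed 274.0 kt
Leg 6: heading 26.2°; drift -13.1° → track 13.1°, groundspeed 238.6 kt

Leg 1: track=227.9°, groundspeed=226.1 kt
Leg 2: track=20.5°, groundspeed=231.3 kt
Leg 3: track=315.5°, groundspeed=276.6 kt
Leg 4: track=332.1°, groundspeed=270.8 kt
Leg 5: track=324.9°, groundspeed=274.0 kt
Leg 6: track=13.1°, groundspeed=238.6 kt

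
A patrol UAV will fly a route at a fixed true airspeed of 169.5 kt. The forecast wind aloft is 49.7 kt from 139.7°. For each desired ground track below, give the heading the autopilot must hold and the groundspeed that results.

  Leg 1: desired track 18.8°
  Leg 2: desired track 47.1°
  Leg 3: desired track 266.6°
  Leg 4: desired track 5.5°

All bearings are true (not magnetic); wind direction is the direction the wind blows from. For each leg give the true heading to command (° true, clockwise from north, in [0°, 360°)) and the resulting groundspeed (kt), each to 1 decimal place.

Leg 1: desired track 18.8°; wind correction +14.6° → command heading 33.4°, groundspeed 189.6 kt
Leg 2: desired track 47.1°; wind correction +17.0° → command heading 64.1°, groundspeed 164.3 kt
Leg 3: desired track 266.6°; wind correction -13.6° → command heading 253.0°, groundspeed 194.6 kt
Leg 4: desired track 5.5°; wind correction +12.1° → command heading 17.6°, groundspeed 200.4 kt

Leg 1: heading=33.4°, groundspeed=189.6 kt
Leg 2: heading=64.1°, groundspeed=164.3 kt
Leg 3: heading=253.0°, groundspeed=194.6 kt
Leg 4: heading=17.6°, groundspeed=200.4 kt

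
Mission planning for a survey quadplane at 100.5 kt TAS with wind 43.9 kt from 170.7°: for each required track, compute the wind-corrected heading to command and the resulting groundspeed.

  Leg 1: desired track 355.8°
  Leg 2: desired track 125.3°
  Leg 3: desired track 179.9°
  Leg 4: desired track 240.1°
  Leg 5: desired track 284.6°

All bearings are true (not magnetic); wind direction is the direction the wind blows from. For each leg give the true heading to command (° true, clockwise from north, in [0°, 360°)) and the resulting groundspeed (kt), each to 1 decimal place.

Leg 1: heading=358.0°, groundspeed=144.2 kt
Leg 2: heading=143.4°, groundspeed=64.7 kt
Leg 3: heading=175.9°, groundspeed=56.9 kt
Leg 4: heading=216.0°, groundspeed=76.3 kt
Leg 5: heading=261.1°, groundspeed=109.9 kt

Leg 1: desired track 355.8°; wind correction +2.2° → command heading 358.0°, groundspeed 144.2 kt
Leg 2: desired track 125.3°; wind correction +18.1° → command heading 143.4°, groundspeed 64.7 kt
Leg 3: desired track 179.9°; wind correction -4.0° → command heading 175.9°, groundspeed 56.9 kt
Leg 4: desired track 240.1°; wind correction -24.1° → command heading 216.0°, groundspeed 76.3 kt
Leg 5: desired track 284.6°; wind correction -23.5° → command heading 261.1°, groundspeed 109.9 kt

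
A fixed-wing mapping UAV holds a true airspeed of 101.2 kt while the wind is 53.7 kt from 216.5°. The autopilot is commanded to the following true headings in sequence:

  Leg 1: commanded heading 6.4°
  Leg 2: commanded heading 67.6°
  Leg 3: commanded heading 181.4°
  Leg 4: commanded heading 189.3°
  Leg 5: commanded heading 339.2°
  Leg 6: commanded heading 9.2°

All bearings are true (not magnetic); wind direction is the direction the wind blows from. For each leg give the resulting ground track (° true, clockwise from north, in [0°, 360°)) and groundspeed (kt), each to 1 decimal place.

Leg 1: track=16.7°, groundspeed=150.1 kt
Leg 2: track=56.9°, groundspeed=149.8 kt
Leg 3: track=153.1°, groundspeed=65.1 kt
Leg 4: track=164.6°, groundspeed=58.8 kt
Leg 5: track=358.3°, groundspeed=137.8 kt
Leg 6: track=18.6°, groundspeed=150.9 kt

Leg 1: heading 6.4°; drift +10.3° → track 16.7°, groundspeed 150.1 kt
Leg 2: heading 67.6°; drift -10.7° → track 56.9°, groundspeed 149.8 kt
Leg 3: heading 181.4°; drift -28.3° → track 153.1°, groundspeed 65.1 kt
Leg 4: heading 189.3°; drift -24.7° → track 164.6°, groundspeed 58.8 kt
Leg 5: heading 339.2°; drift +19.1° → track 358.3°, groundspeed 137.8 kt
Leg 6: heading 9.2°; drift +9.4° → track 18.6°, groundspeed 150.9 kt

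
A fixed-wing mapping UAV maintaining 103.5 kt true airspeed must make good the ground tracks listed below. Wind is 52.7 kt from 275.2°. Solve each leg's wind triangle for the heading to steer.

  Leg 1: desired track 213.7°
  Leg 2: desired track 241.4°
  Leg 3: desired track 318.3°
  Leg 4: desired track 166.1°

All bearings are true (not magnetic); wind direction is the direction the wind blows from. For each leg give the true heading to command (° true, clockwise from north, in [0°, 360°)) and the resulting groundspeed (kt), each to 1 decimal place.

Leg 1: desired track 213.7°; wind correction +26.6° → command heading 240.3°, groundspeed 67.4 kt
Leg 2: desired track 241.4°; wind correction +16.5° → command heading 257.9°, groundspeed 55.5 kt
Leg 3: desired track 318.3°; wind correction -20.4° → command heading 297.9°, groundspeed 58.6 kt
Leg 4: desired track 166.1°; wind correction +28.8° → command heading 194.9°, groundspeed 108.0 kt

Leg 1: heading=240.3°, groundspeed=67.4 kt
Leg 2: heading=257.9°, groundspeed=55.5 kt
Leg 3: heading=297.9°, groundspeed=58.6 kt
Leg 4: heading=194.9°, groundspeed=108.0 kt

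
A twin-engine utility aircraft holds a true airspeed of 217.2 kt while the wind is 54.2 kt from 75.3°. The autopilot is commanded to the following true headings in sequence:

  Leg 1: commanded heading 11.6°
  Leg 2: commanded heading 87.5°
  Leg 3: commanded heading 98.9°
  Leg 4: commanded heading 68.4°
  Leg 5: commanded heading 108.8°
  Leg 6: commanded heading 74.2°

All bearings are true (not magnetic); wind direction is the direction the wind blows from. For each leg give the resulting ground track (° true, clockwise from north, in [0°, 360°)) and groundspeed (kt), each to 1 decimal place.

Leg 1: heading 11.6°; drift -14.1° → track 357.5°, groundspeed 199.2 kt
Leg 2: heading 87.5°; drift +4.0° → track 91.5°, groundspeed 164.6 kt
Leg 3: heading 98.9°; drift +7.4° → track 106.3°, groundspeed 168.9 kt
Leg 4: heading 68.4°; drift -2.3° → track 66.1°, groundspeed 163.5 kt
Leg 5: heading 108.8°; drift +9.9° → track 118.7°, groundspeed 174.6 kt
Leg 6: heading 74.2°; drift -0.4° → track 73.8°, groundspeed 163.0 kt

Leg 1: track=357.5°, groundspeed=199.2 kt
Leg 2: track=91.5°, groundspeed=164.6 kt
Leg 3: track=106.3°, groundspeed=168.9 kt
Leg 4: track=66.1°, groundspeed=163.5 kt
Leg 5: track=118.7°, groundspeed=174.6 kt
Leg 6: track=73.8°, groundspeed=163.0 kt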